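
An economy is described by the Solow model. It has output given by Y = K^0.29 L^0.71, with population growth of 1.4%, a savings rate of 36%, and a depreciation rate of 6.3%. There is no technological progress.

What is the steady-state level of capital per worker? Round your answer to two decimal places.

Steady state requires s·f(k) = (n + δ)·k, i.e. s·k^α = (n + δ)·k.
Rearranging, k^(1−α) = s / (n + δ).
k^0.71 = 0.36 / (0.014 + 0.063) = 0.36 / 0.077 = 4.6753
k* = 4.6753^(1/0.71) ≈ 8.7780

k* ≈ 8.78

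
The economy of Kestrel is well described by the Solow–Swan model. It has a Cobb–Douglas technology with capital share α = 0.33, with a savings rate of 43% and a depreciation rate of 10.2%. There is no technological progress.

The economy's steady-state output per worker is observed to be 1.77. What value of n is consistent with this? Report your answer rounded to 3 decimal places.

Steady state requires s·f(k) = (n + δ)·k, i.e. s·k^α = (n + δ)·k.
Since y* = [s/(n + δ)]^(α/(1−α)), we have s/(n + δ) = (y*)^((1−α)/α) = 1.77^2.0303 = 3.1876.
Therefore n + δ = s / 3.1876 = 0.43 / 3.1876 = 0.1349, so n = 0.1349 − 0.102 = 0.0329.

n ≈ 0.033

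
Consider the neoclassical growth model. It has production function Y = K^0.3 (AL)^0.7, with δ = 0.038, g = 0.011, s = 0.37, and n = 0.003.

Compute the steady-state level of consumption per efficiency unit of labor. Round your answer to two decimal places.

At the steady state, Δk = 0, so s·k^α = (n + g + δ)·k.
Dividing both sides by k: k^(1−α) = s / (n + g + δ).
k^0.7 = 0.37 / (0.003 + 0.011 + 0.038) = 0.37 / 0.052 = 7.1154
k* = 7.1154^(1/0.7) ≈ 16.4979
y* = (k*)^α = 16.4979^0.3 ≈ 2.3186
c* = (1 − s)·y* = (1 − 0.37) × 2.3186 ≈ 1.4607

c* = 1.46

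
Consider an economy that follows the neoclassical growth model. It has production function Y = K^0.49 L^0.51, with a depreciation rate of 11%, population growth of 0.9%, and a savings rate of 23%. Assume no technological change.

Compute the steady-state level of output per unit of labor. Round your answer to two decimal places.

y* ≈ 1.88

At the steady state, Δk = 0, so s·k^α = (n + δ)·k.
Rearranging, k^(1−α) = s / (n + δ).
k^0.51 = 0.23 / (0.009 + 0.110) = 0.23 / 0.119 = 1.9328
k* = 1.9328^(1/0.51) ≈ 3.6404
y* = (k*)^α = 3.6404^0.49 ≈ 1.8835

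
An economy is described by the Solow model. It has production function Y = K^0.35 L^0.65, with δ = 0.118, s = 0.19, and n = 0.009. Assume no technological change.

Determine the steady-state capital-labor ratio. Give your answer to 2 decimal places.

k* = 1.86

In steady state, investment equals break-even investment: s·k^α = (n + δ)·k.
Dividing both sides by k: k^(1−α) = s / (n + δ).
k^0.65 = 0.19 / (0.009 + 0.118) = 0.19 / 0.127 = 1.4961
k* = 1.4961^(1/0.65) ≈ 1.8585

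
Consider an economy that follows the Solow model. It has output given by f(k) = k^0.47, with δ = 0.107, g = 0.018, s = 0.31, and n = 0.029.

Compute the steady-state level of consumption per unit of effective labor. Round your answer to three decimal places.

c* = 1.283

Steady state requires s·f(k) = (n + g + δ)·k, i.e. s·k^α = (n + g + δ)·k.
Rearranging, k^(1−α) = s / (n + g + δ).
k^0.53 = 0.31 / (0.029 + 0.018 + 0.107) = 0.31 / 0.154 = 2.0130
k* = 2.0130^(1/0.53) ≈ 3.7436
y* = (k*)^α = 3.7436^0.47 ≈ 1.8597
c* = (1 − s)·y* = (1 − 0.31) × 1.8597 ≈ 1.2832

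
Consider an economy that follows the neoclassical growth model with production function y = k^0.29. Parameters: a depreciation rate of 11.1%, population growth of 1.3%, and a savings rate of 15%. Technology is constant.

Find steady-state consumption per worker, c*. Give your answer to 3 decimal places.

At the steady state, Δk = 0, so s·k^α = (n + δ)·k.
Rearranging, k^(1−α) = s / (n + δ).
k^0.71 = 0.15 / (0.013 + 0.111) = 0.15 / 0.124 = 1.2097
k* = 1.2097^(1/0.71) ≈ 1.3075
y* = (k*)^α = 1.3075^0.29 ≈ 1.0809
c* = (1 − s)·y* = (1 − 0.15) × 1.0809 ≈ 0.9188

c* = 0.919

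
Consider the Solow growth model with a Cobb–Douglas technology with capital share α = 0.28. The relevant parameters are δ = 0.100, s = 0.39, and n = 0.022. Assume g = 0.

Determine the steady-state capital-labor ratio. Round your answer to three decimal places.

In steady state, investment equals break-even investment: s·k^α = (n + δ)·k.
Dividing both sides by k: k^(1−α) = s / (n + δ).
k^0.72 = 0.39 / (0.022 + 0.100) = 0.39 / 0.122 = 3.1967
k* = 3.1967^(1/0.72) ≈ 5.0231

k* ≈ 5.023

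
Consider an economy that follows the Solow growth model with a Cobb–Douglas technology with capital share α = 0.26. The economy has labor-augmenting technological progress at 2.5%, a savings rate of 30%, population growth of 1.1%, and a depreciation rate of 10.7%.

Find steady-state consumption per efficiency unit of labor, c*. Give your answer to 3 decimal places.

Steady state requires s·f(k) = (n + g + δ)·k, i.e. s·k^α = (n + g + δ)·k.
Dividing both sides by k: k^(1−α) = s / (n + g + δ).
k^0.74 = 0.30 / (0.011 + 0.025 + 0.107) = 0.30 / 0.143 = 2.0979
k* = 2.0979^(1/0.74) ≈ 2.7217
y* = (k*)^α = 2.7217^0.26 ≈ 1.2974
c* = (1 − s)·y* = (1 − 0.30) × 1.2974 ≈ 0.9082

c* = 0.908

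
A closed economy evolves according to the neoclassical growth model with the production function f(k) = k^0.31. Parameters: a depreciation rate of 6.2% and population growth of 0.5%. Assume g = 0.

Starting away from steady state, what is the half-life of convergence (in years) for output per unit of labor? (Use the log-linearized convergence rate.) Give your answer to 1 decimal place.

t_½ ≈ 15.0 years

Near the steady state the convergence rate is λ = (1 − α)(n + δ).
λ = (1 − 0.31) × 0.067 = 0.69 × 0.067 = 0.04623
Half-life = ln 2 / λ = 0.6931 / 0.04623 ≈ 14.99 years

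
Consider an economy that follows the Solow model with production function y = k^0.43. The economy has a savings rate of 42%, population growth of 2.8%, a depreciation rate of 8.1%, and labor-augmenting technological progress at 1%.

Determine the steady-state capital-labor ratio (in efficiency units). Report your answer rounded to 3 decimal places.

In steady state, investment equals break-even investment: s·k^α = (n + g + δ)·k.
Rearranging, k^(1−α) = s / (n + g + δ).
k^0.57 = 0.42 / (0.028 + 0.010 + 0.081) = 0.42 / 0.119 = 3.5294
k* = 3.5294^(1/0.57) ≈ 9.1386

k* ≈ 9.139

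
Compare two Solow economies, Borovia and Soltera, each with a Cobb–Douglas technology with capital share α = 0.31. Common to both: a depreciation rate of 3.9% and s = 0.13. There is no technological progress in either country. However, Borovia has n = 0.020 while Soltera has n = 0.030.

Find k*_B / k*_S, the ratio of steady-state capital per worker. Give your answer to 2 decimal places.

Steady-state k* = [s/(n + δ)]^(1/(1−α)), so the ratio is [ (s_B/(n + δ)_B) / (s_S/(n + δ)_S) ]^1.4493.
s_B/(n + δ)_B = 0.13/0.059 = 2.2034; s_S/(n + δ)_S = 0.13/0.069 = 1.8841.
Ratio = (2.2034/1.8841)^1.4493 = 1.1695^1.4493 ≈ 1.2547

k*_B / k*_S ≈ 1.25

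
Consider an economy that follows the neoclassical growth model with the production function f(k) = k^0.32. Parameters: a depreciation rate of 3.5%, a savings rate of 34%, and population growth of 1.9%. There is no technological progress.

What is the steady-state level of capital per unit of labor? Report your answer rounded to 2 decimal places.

At the steady state, Δk = 0, so s·k^α = (n + δ)·k.
Dividing both sides by k: k^(1−α) = s / (n + δ).
k^0.68 = 0.34 / (0.019 + 0.035) = 0.34 / 0.054 = 6.2963
k* = 6.2963^(1/0.68) ≈ 14.9667

k* ≈ 14.97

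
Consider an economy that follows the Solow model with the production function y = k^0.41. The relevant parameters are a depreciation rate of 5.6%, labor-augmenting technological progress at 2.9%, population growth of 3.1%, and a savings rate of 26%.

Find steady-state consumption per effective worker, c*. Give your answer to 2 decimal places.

Steady state requires s·f(k) = (n + g + δ)·k, i.e. s·k^α = (n + g + δ)·k.
Dividing both sides by k: k^(1−α) = s / (n + g + δ).
k^0.59 = 0.26 / (0.031 + 0.029 + 0.056) = 0.26 / 0.116 = 2.2414
k* = 2.2414^(1/0.59) ≈ 3.9274
y* = (k*)^α = 3.9274^0.41 ≈ 1.7522
c* = (1 − s)·y* = (1 − 0.26) × 1.7522 ≈ 1.2966

c* ≈ 1.30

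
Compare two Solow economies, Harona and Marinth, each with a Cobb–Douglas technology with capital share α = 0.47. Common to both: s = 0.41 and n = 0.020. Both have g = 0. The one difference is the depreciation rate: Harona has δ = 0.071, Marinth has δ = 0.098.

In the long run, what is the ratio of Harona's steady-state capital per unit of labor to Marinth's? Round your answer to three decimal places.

k*_H / k*_M ≈ 1.633

Steady-state k* = [s/(n + δ)]^(1/(1−α)), so the ratio is [ (s_H/(n + δ)_H) / (s_M/(n + δ)_M) ]^1.8868.
s_H/(n + δ)_H = 0.41/0.091 = 4.5055; s_M/(n + δ)_M = 0.41/0.118 = 3.4746.
Ratio = (4.5055/3.4746)^1.8868 = 1.2967^1.8868 ≈ 1.6327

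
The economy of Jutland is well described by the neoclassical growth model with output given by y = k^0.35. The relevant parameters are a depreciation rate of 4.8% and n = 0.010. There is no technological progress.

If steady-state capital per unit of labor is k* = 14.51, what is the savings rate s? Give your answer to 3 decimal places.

s ≈ 0.330

At the steady state, Δk = 0, so s·k^α = (n + δ)·k.
So s / (n + δ) = (k*)^(1−α) = 14.51^0.65 = 5.6896.
Therefore s = 5.6896 × (n + δ) = 5.6896 × 0.058 = 0.3300.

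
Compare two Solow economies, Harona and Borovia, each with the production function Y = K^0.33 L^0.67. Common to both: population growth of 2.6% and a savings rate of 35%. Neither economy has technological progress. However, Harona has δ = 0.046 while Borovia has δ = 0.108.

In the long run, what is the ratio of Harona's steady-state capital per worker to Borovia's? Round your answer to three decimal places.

Steady-state k* = [s/(n + δ)]^(1/(1−α)), so the ratio is [ (s_H/(n + δ)_H) / (s_B/(n + δ)_B) ]^1.4925.
s_H/(n + δ)_H = 0.35/0.072 = 4.8611; s_B/(n + δ)_B = 0.35/0.134 = 2.6119.
Ratio = (4.8611/2.6119)^1.4925 = 1.8611^1.4925 ≈ 2.5272

ratio ≈ 2.527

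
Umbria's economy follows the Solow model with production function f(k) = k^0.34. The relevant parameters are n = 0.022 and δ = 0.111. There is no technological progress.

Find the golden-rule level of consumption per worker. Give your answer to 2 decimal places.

At the golden rule, f'(k) = n + δ, so α·k^(α−1) = n + δ and k_gold = (α/(n + δ))^(1/(1−α)).
k_gold = (0.34/0.133)^(1/0.66) = 2.5564^1.5152 ≈ 4.1461
c_gold = f(k_gold) − (n + δ)·k_gold = 1.6218 − 0.133×4.1461 ≈ 1.0704

c_gold ≈ 1.07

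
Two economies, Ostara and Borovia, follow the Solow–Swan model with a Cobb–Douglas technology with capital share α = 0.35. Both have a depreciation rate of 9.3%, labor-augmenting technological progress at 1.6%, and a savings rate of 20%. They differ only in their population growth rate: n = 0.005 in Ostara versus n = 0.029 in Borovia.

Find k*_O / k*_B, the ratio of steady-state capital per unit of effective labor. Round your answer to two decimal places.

k*_O / k*_B ≈ 1.34

Steady-state k* = [s/(n + g + δ)]^(1/(1−α)), so the ratio is [ (s_O/(n + g + δ)_O) / (s_B/(n + g + δ)_B) ]^1.5385.
s_O/(n + g + δ)_O = 0.20/0.114 = 1.7544; s_B/(n + g + δ)_B = 0.20/0.138 = 1.4493.
Ratio = (1.7544/1.4493)^1.5385 = 1.2105^1.5385 ≈ 1.3417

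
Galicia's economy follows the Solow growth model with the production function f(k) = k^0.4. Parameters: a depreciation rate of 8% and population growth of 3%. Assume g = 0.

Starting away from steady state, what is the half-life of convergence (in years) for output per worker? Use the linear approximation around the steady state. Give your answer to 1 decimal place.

Near the steady state the convergence rate is λ = (1 − α)(n + δ).
λ = (1 − 0.4) × 0.110 = 0.6 × 0.110 = 0.0660
Half-life = ln 2 / λ = 0.6931 / 0.0660 ≈ 10.50 years

about 10.5 years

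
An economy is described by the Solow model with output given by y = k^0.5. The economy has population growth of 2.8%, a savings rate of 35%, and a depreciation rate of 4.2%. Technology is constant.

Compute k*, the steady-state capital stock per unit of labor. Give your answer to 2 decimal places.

At the steady state, Δk = 0, so s·k^α = (n + δ)·k.
Rearranging, k^(1−α) = s / (n + δ).
k^0.5 = 0.35 / (0.028 + 0.042) = 0.35 / 0.070 = 5.0000
k* = 5.0000^(1/0.5) ≈ 25.0000

k* = 25.00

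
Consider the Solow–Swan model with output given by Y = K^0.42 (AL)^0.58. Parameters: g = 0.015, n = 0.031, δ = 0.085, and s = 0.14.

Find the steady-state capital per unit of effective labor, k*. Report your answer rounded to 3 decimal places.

Steady state requires s·f(k) = (n + g + δ)·k, i.e. s·k^α = (n + g + δ)·k.
Dividing both sides by k: k^(1−α) = s / (n + g + δ).
k^0.58 = 0.14 / (0.031 + 0.015 + 0.085) = 0.14 / 0.131 = 1.0687
k* = 1.0687^(1/0.58) ≈ 1.1214

k* = 1.121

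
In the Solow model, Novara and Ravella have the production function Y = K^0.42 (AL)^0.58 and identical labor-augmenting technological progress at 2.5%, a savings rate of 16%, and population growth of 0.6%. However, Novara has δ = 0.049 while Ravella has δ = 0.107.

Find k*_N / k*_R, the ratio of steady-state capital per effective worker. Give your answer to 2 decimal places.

Steady-state k* = [s/(n + g + δ)]^(1/(1−α)), so the ratio is [ (s_N/(n + g + δ)_N) / (s_R/(n + g + δ)_R) ]^1.7241.
s_N/(n + g + δ)_N = 0.16/0.080 = 2.0000; s_R/(n + g + δ)_R = 0.16/0.138 = 1.1594.
Ratio = (2.0000/1.1594)^1.7241 = 1.7250^1.7241 ≈ 2.5600

k*_N / k*_R ≈ 2.56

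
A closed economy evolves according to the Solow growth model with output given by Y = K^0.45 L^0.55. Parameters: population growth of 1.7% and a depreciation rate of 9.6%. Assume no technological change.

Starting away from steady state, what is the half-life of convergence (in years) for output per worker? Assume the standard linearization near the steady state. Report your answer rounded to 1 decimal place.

Near the steady state the convergence rate is λ = (1 − α)(n + δ).
λ = (1 − 0.45) × 0.113 = 0.55 × 0.113 = 0.06215
Half-life = ln 2 / λ = 0.6931 / 0.06215 ≈ 11.15 years

t_½ ≈ 11.2 years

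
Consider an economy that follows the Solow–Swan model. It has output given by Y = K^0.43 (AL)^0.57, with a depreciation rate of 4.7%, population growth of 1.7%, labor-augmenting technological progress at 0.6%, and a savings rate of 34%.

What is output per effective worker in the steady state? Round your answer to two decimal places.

y* = 3.29

Steady state requires s·f(k) = (n + g + δ)·k, i.e. s·k^α = (n + g + δ)·k.
Dividing both sides by k: k^(1−α) = s / (n + g + δ).
k^0.57 = 0.34 / (0.017 + 0.006 + 0.047) = 0.34 / 0.070 = 4.8571
k* = 4.8571^(1/0.57) ≈ 16.0019
y* = (k*)^α = 16.0019^0.43 ≈ 3.2945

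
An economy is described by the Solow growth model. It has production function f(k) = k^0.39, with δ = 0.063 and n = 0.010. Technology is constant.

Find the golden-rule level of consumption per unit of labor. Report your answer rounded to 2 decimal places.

c_gold ≈ 1.78

At the golden rule, f'(k) = n + δ, so α·k^(α−1) = n + δ and k_gold = (α/(n + δ))^(1/(1−α)).
k_gold = (0.39/0.073)^(1/0.61) = 5.3425^1.6393 ≈ 15.5952
c_gold = f(k_gold) − (n + δ)·k_gold = 2.9192 − 0.073×15.5952 ≈ 1.7808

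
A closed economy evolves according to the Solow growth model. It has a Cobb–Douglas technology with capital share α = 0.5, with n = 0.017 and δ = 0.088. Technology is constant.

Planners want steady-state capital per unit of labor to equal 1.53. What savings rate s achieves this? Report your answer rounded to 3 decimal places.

At the steady state, Δk = 0, so s·k^α = (n + δ)·k.
So s / (n + δ) = (k*)^(1−α) = 1.53^0.5 = 1.2369.
Therefore s = 1.2369 × (n + δ) = 1.2369 × 0.105 = 0.1299.

s ≈ 0.130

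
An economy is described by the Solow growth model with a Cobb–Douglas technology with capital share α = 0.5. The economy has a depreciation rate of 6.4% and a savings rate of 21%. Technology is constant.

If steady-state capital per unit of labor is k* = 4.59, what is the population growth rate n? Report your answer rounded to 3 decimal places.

In steady state, investment equals break-even investment: s·k^α = (n + δ)·k.
So s / (n + δ) = (k*)^(1−α) = 4.59^0.5 = 2.1424.
Therefore n + δ = s / 2.1424 = 0.21 / 2.1424 = 0.0980, so n = 0.0980 − 0.064 = 0.0340.

n ≈ 0.034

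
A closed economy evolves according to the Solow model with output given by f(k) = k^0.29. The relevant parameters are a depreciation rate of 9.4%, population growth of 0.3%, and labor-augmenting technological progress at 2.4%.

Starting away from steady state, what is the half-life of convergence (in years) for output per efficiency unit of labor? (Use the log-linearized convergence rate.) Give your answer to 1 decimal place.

t_½ ≈ 8.1 years

Near the steady state the convergence rate is λ = (1 − α)(n + g + δ).
λ = (1 − 0.29) × 0.121 = 0.71 × 0.121 = 0.08591
Half-life = ln 2 / λ = 0.6931 / 0.08591 ≈ 8.07 years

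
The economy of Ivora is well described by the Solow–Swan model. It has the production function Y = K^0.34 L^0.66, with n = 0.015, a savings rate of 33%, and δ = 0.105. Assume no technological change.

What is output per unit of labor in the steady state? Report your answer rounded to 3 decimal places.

y* = 1.684

At the steady state, Δk = 0, so s·k^α = (n + δ)·k.
Dividing both sides by k: k^(1−α) = s / (n + δ).
k^0.66 = 0.33 / (0.015 + 0.105) = 0.33 / 0.120 = 2.7500
k* = 2.7500^(1/0.66) ≈ 4.6308
y* = (k*)^α = 4.6308^0.34 ≈ 1.6839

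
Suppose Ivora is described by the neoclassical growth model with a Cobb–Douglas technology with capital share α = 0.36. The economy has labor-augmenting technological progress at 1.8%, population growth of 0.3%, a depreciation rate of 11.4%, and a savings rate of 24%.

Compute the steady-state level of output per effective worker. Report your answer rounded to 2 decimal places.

In steady state, investment equals break-even investment: s·k^α = (n + g + δ)·k.
Rearranging, k^(1−α) = s / (n + g + δ).
k^0.64 = 0.24 / (0.003 + 0.018 + 0.114) = 0.24 / 0.135 = 1.7778
k* = 1.7778^(1/0.64) ≈ 2.4572
y* = (k*)^α = 2.4572^0.36 ≈ 1.3822

y* ≈ 1.38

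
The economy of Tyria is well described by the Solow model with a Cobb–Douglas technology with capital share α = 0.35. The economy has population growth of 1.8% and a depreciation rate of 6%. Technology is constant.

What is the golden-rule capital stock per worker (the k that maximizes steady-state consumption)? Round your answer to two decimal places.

k_gold ≈ 10.07

The golden rule sets f'(k) = n + δ, i.e. α·k^(α−1) = n + δ.
So k^(1−α) = α / (n + δ) = 0.35 / 0.078 = 4.4872.
k_gold = 4.4872^(1/0.65) ≈ 10.0702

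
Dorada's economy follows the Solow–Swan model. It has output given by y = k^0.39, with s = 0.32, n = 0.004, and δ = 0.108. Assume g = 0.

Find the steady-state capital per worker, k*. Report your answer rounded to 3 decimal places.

k* = 5.590

At the steady state, Δk = 0, so s·k^α = (n + δ)·k.
Dividing both sides by k: k^(1−α) = s / (n + δ).
k^0.61 = 0.32 / (0.004 + 0.108) = 0.32 / 0.112 = 2.8571
k* = 2.8571^(1/0.61) ≈ 5.5901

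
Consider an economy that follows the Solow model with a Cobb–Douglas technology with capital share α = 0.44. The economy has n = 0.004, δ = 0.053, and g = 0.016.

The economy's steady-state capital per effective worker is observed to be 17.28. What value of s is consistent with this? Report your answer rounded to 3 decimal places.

Steady state requires s·f(k) = (n + g + δ)·k, i.e. s·k^α = (n + g + δ)·k.
So s / (n + g + δ) = (k*)^(1−α) = 17.28^0.56 = 4.9320.
Therefore s = 4.9320 × (n + g + δ) = 4.9320 × 0.073 = 0.3600.

s ≈ 0.360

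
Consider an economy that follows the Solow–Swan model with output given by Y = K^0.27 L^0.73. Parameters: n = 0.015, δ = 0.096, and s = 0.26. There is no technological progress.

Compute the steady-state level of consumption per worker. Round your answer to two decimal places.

c* = 1.01

Steady state requires s·f(k) = (n + δ)·k, i.e. s·k^α = (n + δ)·k.
Rearranging, k^(1−α) = s / (n + δ).
k^0.73 = 0.26 / (0.015 + 0.096) = 0.26 / 0.111 = 2.3423
k* = 2.3423^(1/0.73) ≈ 3.2089
y* = (k*)^α = 3.2089^0.27 ≈ 1.3700
c* = (1 − s)·y* = (1 − 0.26) × 1.3700 ≈ 1.0138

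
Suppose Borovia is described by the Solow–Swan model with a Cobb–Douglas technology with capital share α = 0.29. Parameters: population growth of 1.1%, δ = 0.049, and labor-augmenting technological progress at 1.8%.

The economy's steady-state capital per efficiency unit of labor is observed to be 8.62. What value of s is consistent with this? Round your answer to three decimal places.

Steady state requires s·f(k) = (n + g + δ)·k, i.e. s·k^α = (n + g + δ)·k.
So s / (n + g + δ) = (k*)^(1−α) = 8.62^0.71 = 4.6154.
Therefore s = 4.6154 × (n + g + δ) = 4.6154 × 0.078 = 0.3600.

s ≈ 0.360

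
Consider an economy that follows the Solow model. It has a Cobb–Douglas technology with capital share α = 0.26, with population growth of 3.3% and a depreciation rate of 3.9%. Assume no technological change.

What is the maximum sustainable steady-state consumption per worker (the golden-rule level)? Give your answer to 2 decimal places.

c_gold ≈ 1.16

At the golden rule, f'(k) = n + δ, so α·k^(α−1) = n + δ and k_gold = (α/(n + δ))^(1/(1−α)).
k_gold = (0.26/0.072)^(1/0.74) = 3.6111^1.3514 ≈ 5.6701
c_gold = f(k_gold) − (n + δ)·k_gold = 1.5701 − 0.072×5.6701 ≈ 1.1619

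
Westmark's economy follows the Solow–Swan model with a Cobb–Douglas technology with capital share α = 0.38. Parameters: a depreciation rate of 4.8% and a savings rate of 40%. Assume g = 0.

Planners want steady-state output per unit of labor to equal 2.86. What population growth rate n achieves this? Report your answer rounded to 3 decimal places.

n ≈ 0.024

Steady state requires s·f(k) = (n + δ)·k, i.e. s·k^α = (n + δ)·k.
Since y* = [s/(n + δ)]^(α/(1−α)), we have s/(n + δ) = (y*)^((1−α)/α) = 2.86^1.6316 = 5.5540.
Therefore n + δ = s / 5.5540 = 0.40 / 5.5540 = 0.0720, so n = 0.0720 − 0.048 = 0.0240.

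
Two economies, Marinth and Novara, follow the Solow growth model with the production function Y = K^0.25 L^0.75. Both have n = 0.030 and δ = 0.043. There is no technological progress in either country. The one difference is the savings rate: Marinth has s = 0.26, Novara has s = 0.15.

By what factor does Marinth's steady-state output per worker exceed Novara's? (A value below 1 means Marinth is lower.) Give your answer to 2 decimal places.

y*_M / y*_N ≈ 1.20

Steady-state y* = [s/(n + δ)]^(α/(1−α)), so the ratio is [ (s_M/(n + δ)_M) / (s_N/(n + δ)_N) ]^0.3333.
s_M/(n + δ)_M = 0.26/0.073 = 3.5616; s_N/(n + δ)_N = 0.15/0.073 = 2.0548.
Ratio = (3.5616/2.0548)^0.3333 = 1.7333^0.3333 ≈ 1.2012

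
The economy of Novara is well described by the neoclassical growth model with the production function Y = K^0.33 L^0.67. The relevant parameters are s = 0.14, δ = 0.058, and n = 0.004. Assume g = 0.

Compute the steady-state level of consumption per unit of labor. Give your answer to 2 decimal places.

c* ≈ 1.28

In steady state, investment equals break-even investment: s·k^α = (n + δ)·k.
Dividing both sides by k: k^(1−α) = s / (n + δ).
k^0.67 = 0.14 / (0.004 + 0.058) = 0.14 / 0.062 = 2.2581
k* = 2.2581^(1/0.67) ≈ 3.3727
y* = (k*)^α = 3.3727^0.33 ≈ 1.4936
c* = (1 − s)·y* = (1 − 0.14) × 1.4936 ≈ 1.2845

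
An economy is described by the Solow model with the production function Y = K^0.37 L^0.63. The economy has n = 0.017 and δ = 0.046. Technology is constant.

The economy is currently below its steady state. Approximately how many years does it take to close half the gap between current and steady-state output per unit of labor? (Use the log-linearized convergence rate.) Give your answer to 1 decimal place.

about 17.5 years

Near the steady state the convergence rate is λ = (1 − α)(n + δ).
λ = (1 − 0.37) × 0.063 = 0.63 × 0.063 = 0.03969
Half-life = ln 2 / λ = 0.6931 / 0.03969 ≈ 17.46 years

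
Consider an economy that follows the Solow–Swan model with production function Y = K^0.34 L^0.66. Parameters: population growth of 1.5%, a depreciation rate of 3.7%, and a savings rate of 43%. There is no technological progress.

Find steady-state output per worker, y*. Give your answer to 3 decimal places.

In steady state, investment equals break-even investment: s·k^α = (n + δ)·k.
Dividing both sides by k: k^(1−α) = s / (n + δ).
k^0.66 = 0.43 / (0.015 + 0.037) = 0.43 / 0.052 = 8.2692
k* = 8.2692^(1/0.66) ≈ 24.5525
y* = (k*)^α = 24.5525^0.34 ≈ 2.9692

y* = 2.969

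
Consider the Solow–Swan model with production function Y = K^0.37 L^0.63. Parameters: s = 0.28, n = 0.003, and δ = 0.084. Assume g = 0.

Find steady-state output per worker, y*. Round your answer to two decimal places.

In steady state, investment equals break-even investment: s·k^α = (n + δ)·k.
Rearranging, k^(1−α) = s / (n + δ).
k^0.63 = 0.28 / (0.003 + 0.084) = 0.28 / 0.087 = 3.2184
k* = 3.2184^(1/0.63) ≈ 6.3941
y* = (k*)^α = 6.3941^0.37 ≈ 1.9867

y* ≈ 1.99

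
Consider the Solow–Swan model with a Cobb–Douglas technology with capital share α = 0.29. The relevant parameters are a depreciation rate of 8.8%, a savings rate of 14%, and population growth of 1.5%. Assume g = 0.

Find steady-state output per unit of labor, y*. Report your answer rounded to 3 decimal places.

Steady state requires s·f(k) = (n + δ)·k, i.e. s·k^α = (n + δ)·k.
Rearranging, k^(1−α) = s / (n + δ).
k^0.71 = 0.14 / (0.015 + 0.088) = 0.14 / 0.103 = 1.3592
k* = 1.3592^(1/0.71) ≈ 1.5407
y* = (k*)^α = 1.5407^0.29 ≈ 1.1335

y* = 1.134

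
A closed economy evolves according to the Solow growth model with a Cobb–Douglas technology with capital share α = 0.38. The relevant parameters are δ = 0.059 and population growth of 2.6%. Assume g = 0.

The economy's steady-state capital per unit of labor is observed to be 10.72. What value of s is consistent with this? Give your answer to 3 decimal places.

In steady state, investment equals break-even investment: s·k^α = (n + δ)·k.
So s / (n + δ) = (k*)^(1−α) = 10.72^0.62 = 4.3523.
Therefore s = 4.3523 × (n + δ) = 4.3523 × 0.085 = 0.3699.

s ≈ 0.370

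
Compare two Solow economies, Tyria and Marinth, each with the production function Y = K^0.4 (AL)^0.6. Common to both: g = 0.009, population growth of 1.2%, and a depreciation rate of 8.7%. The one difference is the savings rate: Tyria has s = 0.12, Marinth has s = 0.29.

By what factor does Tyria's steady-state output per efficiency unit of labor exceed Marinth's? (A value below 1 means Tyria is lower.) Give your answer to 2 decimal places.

y*_T / y*_M ≈ 0.56

Steady-state y* = [s/(n + g + δ)]^(α/(1−α)), so the ratio is [ (s_T/(n + g + δ)_T) / (s_M/(n + g + δ)_M) ]^0.6667.
s_T/(n + g + δ)_T = 0.12/0.108 = 1.1111; s_M/(n + g + δ)_M = 0.29/0.108 = 2.6852.
Ratio = (1.1111/2.6852)^0.6667 = 0.4138^0.6667 ≈ 0.5553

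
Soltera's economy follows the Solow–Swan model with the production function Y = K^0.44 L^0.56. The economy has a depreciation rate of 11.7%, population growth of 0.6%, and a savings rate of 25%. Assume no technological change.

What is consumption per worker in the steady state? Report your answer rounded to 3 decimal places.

Steady state requires s·f(k) = (n + δ)·k, i.e. s·k^α = (n + δ)·k.
Rearranging, k^(1−α) = s / (n + δ).
k^0.56 = 0.25 / (0.006 + 0.117) = 0.25 / 0.123 = 2.0325
k* = 2.0325^(1/0.56) ≈ 3.5486
y* = (k*)^α = 3.5486^0.44 ≈ 1.7459
c* = (1 − s)·y* = (1 − 0.25) × 1.7459 ≈ 1.3094

c* ≈ 1.309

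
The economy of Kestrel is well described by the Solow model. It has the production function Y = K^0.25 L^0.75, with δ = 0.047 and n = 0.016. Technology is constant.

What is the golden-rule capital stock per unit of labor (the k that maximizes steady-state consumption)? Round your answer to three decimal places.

The golden rule sets f'(k) = n + δ, i.e. α·k^(α−1) = n + δ.
So k^(1−α) = α / (n + δ) = 0.25 / 0.063 = 3.9683.
k_gold = 3.9683^(1/0.75) ≈ 6.2826

k_gold ≈ 6.283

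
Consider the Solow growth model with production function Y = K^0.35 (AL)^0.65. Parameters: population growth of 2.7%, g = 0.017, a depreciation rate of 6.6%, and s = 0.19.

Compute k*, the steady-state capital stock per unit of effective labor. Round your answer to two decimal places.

In steady state, investment equals break-even investment: s·k^α = (n + g + δ)·k.
Dividing both sides by k: k^(1−α) = s / (n + g + δ).
k^0.65 = 0.19 / (0.027 + 0.017 + 0.066) = 0.19 / 0.110 = 1.7273
k* = 1.7273^(1/0.65) ≈ 2.3184

k* ≈ 2.32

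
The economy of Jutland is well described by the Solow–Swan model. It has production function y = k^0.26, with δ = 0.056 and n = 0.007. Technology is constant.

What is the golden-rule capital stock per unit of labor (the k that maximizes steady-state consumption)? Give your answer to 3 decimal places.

The golden rule sets f'(k) = n + δ, i.e. α·k^(α−1) = n + δ.
So k^(1−α) = α / (n + δ) = 0.26 / 0.063 = 4.1270.
k_gold = 4.1270^(1/0.74) ≈ 6.7911

k_gold ≈ 6.791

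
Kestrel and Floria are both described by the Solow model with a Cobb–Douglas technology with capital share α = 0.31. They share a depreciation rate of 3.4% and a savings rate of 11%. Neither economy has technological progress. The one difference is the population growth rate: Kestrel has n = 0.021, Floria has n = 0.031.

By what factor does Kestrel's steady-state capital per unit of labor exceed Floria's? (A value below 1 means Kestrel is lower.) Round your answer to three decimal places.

k*_K / k*_F ≈ 1.274

Steady-state k* = [s/(n + δ)]^(1/(1−α)), so the ratio is [ (s_K/(n + δ)_K) / (s_F/(n + δ)_F) ]^1.4493.
s_K/(n + δ)_K = 0.11/0.055 = 2.0000; s_F/(n + δ)_F = 0.11/0.065 = 1.6923.
Ratio = (2.0000/1.6923)^1.4493 = 1.1818^1.4493 ≈ 1.2739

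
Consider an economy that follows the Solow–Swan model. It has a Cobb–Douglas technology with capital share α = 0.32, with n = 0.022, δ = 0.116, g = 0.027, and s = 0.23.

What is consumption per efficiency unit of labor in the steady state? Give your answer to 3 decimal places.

At the steady state, Δk = 0, so s·k^α = (n + g + δ)·k.
Rearranging, k^(1−α) = s / (n + g + δ).
k^0.68 = 0.23 / (0.022 + 0.027 + 0.116) = 0.23 / 0.165 = 1.3939
k* = 1.3939^(1/0.68) ≈ 1.6297
y* = (k*)^α = 1.6297^0.32 ≈ 1.1692
c* = (1 − s)·y* = (1 − 0.23) × 1.1692 ≈ 0.9003

c* = 0.900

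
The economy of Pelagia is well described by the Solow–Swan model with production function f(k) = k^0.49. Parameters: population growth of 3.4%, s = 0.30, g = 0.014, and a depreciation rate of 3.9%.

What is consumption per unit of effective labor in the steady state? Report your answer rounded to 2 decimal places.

c* ≈ 2.30

At the steady state, Δk = 0, so s·k^α = (n + g + δ)·k.
Rearranging, k^(1−α) = s / (n + g + δ).
k^0.51 = 0.30 / (0.034 + 0.014 + 0.039) = 0.30 / 0.087 = 3.4483
k* = 3.4483^(1/0.51) ≈ 11.3273
y* = (k*)^α = 11.3273^0.49 ≈ 3.2849
c* = (1 − s)·y* = (1 − 0.30) × 3.2849 ≈ 2.2994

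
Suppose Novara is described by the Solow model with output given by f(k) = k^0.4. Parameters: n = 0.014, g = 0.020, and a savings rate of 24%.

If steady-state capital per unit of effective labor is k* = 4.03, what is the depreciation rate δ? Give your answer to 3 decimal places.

δ ≈ 0.070

Steady state requires s·f(k) = (n + g + δ)·k, i.e. s·k^α = (n + g + δ)·k.
So s / (n + g + δ) = (k*)^(1−α) = 4.03^0.6 = 2.3077.
Therefore n + g + δ = s / 2.3077 = 0.24 / 2.3077 = 0.1040, so δ = 0.1040 − 0.034 = 0.0700.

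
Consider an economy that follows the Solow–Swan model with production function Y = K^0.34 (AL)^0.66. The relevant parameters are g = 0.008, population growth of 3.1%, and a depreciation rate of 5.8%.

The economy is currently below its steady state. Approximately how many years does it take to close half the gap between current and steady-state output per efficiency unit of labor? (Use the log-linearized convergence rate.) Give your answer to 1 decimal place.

about 10.8 years

Near the steady state the convergence rate is λ = (1 − α)(n + g + δ).
λ = (1 − 0.34) × 0.097 = 0.66 × 0.097 = 0.06402
Half-life = ln 2 / λ = 0.6931 / 0.06402 ≈ 10.83 years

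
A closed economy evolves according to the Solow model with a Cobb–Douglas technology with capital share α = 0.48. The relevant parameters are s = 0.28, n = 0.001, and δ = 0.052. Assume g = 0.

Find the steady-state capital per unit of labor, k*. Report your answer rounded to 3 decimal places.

At the steady state, Δk = 0, so s·k^α = (n + δ)·k.
Rearranging, k^(1−α) = s / (n + δ).
k^0.52 = 0.28 / (0.001 + 0.052) = 0.28 / 0.053 = 5.2830
k* = 5.2830^(1/0.52) ≈ 24.5559

k* = 24.556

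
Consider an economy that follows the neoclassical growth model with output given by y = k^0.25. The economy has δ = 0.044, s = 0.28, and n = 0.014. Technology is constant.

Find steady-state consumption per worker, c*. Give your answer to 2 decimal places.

Steady state requires s·f(k) = (n + δ)·k, i.e. s·k^α = (n + δ)·k.
Rearranging, k^(1−α) = s / (n + δ).
k^0.75 = 0.28 / (0.014 + 0.044) = 0.28 / 0.058 = 4.8276
k* = 4.8276^(1/0.75) ≈ 8.1591
y* = (k*)^α = 8.1591^0.25 ≈ 1.6901
c* = (1 − s)·y* = (1 − 0.28) × 1.6901 ≈ 1.2169

c* = 1.22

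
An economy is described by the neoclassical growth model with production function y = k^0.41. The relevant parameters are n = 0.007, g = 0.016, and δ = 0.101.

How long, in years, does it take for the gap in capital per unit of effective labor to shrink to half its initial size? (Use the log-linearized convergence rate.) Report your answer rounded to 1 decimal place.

Near the steady state the convergence rate is λ = (1 − α)(n + g + δ).
λ = (1 − 0.41) × 0.124 = 0.59 × 0.124 = 0.07316
Half-life = ln 2 / λ = 0.6931 / 0.07316 ≈ 9.47 years

about 9.5 years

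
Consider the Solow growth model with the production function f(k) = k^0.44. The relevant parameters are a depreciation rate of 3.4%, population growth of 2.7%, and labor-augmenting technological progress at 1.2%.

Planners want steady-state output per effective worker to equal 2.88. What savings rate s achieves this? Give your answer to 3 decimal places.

s ≈ 0.281

Steady state requires s·f(k) = (n + g + δ)·k, i.e. s·k^α = (n + g + δ)·k.
Since y* = [s/(n + g + δ)]^(α/(1−α)), we have s/(n + g + δ) = (y*)^((1−α)/α) = 2.88^1.2727 = 3.8430.
Therefore s = 3.8430 × (n + g + δ) = 3.8430 × 0.073 = 0.2805.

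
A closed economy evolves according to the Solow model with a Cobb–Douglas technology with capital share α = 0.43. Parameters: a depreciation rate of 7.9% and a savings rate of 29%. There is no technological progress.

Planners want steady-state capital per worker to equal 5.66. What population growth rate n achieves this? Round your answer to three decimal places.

At the steady state, Δk = 0, so s·k^α = (n + δ)·k.
So s / (n + δ) = (k*)^(1−α) = 5.66^0.57 = 2.6860.
Therefore n + δ = s / 2.6860 = 0.29 / 2.6860 = 0.1080, so n = 0.1080 − 0.079 = 0.0290.

n ≈ 0.029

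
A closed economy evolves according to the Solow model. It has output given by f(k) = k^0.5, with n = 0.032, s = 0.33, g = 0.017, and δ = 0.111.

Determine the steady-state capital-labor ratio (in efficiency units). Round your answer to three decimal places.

At the steady state, Δk = 0, so s·k^α = (n + g + δ)·k.
Dividing both sides by k: k^(1−α) = s / (n + g + δ).
k^0.5 = 0.33 / (0.032 + 0.017 + 0.111) = 0.33 / 0.160 = 2.0625
k* = 2.0625^(1/0.5) ≈ 4.2539

k* ≈ 4.254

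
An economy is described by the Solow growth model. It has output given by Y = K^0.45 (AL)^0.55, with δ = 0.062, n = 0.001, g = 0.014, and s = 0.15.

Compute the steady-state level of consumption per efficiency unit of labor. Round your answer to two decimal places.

Steady state requires s·f(k) = (n + g + δ)·k, i.e. s·k^α = (n + g + δ)·k.
Dividing both sides by k: k^(1−α) = s / (n + g + δ).
k^0.55 = 0.15 / (0.001 + 0.014 + 0.062) = 0.15 / 0.077 = 1.9481
k* = 1.9481^(1/0.55) ≈ 3.3618
y* = (k*)^α = 3.3618^0.45 ≈ 1.7257
c* = (1 − s)·y* = (1 − 0.15) × 1.7257 ≈ 1.4668

c* = 1.47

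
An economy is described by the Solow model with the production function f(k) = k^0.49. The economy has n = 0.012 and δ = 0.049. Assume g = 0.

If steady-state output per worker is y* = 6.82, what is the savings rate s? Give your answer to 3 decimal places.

s ≈ 0.450

At the steady state, Δk = 0, so s·k^α = (n + δ)·k.
Since y* = [s/(n + δ)]^(α/(1−α)), we have s/(n + δ) = (y*)^((1−α)/α) = 6.82^1.0408 = 7.3757.
Therefore s = 7.3757 × (n + δ) = 7.3757 × 0.061 = 0.4499.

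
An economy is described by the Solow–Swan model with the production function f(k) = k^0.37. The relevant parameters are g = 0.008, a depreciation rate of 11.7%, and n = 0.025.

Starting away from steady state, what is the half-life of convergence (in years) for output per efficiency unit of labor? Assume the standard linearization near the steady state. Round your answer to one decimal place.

about 7.3 years

Near the steady state the convergence rate is λ = (1 − α)(n + g + δ).
λ = (1 − 0.37) × 0.150 = 0.63 × 0.150 = 0.0945
Half-life = ln 2 / λ = 0.6931 / 0.0945 ≈ 7.33 years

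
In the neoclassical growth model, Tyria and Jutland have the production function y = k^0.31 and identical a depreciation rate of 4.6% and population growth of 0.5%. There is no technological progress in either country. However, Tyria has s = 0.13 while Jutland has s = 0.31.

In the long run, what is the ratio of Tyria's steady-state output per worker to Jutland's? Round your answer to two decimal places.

ratio ≈ 0.68

Steady-state y* = [s/(n + δ)]^(α/(1−α)), so the ratio is [ (s_T/(n + δ)_T) / (s_J/(n + δ)_J) ]^0.4493.
s_T/(n + δ)_T = 0.13/0.051 = 2.5490; s_J/(n + δ)_J = 0.31/0.051 = 6.0784.
Ratio = (2.5490/6.0784)^0.4493 = 0.4194^0.4493 ≈ 0.6768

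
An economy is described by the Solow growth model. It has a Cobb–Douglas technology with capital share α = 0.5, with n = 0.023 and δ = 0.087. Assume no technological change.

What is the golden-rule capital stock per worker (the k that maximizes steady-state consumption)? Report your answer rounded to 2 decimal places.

k_gold ≈ 20.66

The golden rule sets f'(k) = n + δ, i.e. α·k^(α−1) = n + δ.
So k^(1−α) = α / (n + δ) = 0.5 / 0.110 = 4.5455.
k_gold = 4.5455^(1/0.5) ≈ 20.6616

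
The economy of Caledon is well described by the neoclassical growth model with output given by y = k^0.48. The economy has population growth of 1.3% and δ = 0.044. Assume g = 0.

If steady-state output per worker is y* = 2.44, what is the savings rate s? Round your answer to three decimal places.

s ≈ 0.150

At the steady state, Δk = 0, so s·k^α = (n + δ)·k.
Since y* = [s/(n + δ)]^(α/(1−α)), we have s/(n + δ) = (y*)^((1−α)/α) = 2.44^1.0833 = 2.6282.
Therefore s = 2.6282 × (n + δ) = 2.6282 × 0.057 = 0.1498.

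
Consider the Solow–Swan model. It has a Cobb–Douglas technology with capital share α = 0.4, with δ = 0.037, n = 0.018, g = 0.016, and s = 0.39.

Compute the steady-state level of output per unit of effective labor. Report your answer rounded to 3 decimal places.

y* = 3.113

Steady state requires s·f(k) = (n + g + δ)·k, i.e. s·k^α = (n + g + δ)·k.
Rearranging, k^(1−α) = s / (n + g + δ).
k^0.6 = 0.39 / (0.018 + 0.016 + 0.037) = 0.39 / 0.071 = 5.4930
k* = 5.4930^(1/0.6) ≈ 17.1008
y* = (k*)^α = 17.1008^0.4 ≈ 3.1132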